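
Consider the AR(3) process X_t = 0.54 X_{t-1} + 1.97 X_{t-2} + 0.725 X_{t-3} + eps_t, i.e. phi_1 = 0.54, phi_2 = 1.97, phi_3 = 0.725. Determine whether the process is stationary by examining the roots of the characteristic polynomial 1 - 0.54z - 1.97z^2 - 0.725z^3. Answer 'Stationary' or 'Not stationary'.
\text{Not stationary}

The AR(p) characteristic polynomial is P(z) = 1 - 0.54z - 1.97z^2 - 0.725z^3.
Stationarity requires all roots to lie outside the unit circle, i.e. |z| > 1 for every root.
Degree 3: look for a simple real root z0 first, then factor out (1 - z/z0) and solve the remaining quadratic.
Testing z0 = -2: P(-2) = 1 + (-0.54)(-2) + (-1.97)(-2)^2 + (-0.725)(-2)^3
  = 1 + (1.08) + (-7.88) + (5.8) = 0.  So z_0 = -2 is a root, |z_0| = 2.
Divide out the factor (1 + 0.5 z) = (1 - z/z0) (since 1/z0 = -0.5):
  P(z) = (1 + 0.5 z)(1 + (-1.04) z + (-1.45) z^2)
  [check: z-coef -1.04 - (-0.5) = -0.54; z^2-coef -1.45 - (-0.5)(-1.04) = -1.97; z^3-coef -(-0.5)(-1.45) = -0.725.]
Remaining roots from the quadratic factor 1 + (-1.04) z + (-1.45) z^2:
  Set 1 + (-1.04) z + (-1.45) z^2 = 0, i.e. a z^2 + b z + c = 0 with a = -1.45, b = -1.04, c = 1.
  Discriminant D = b^2 - 4ac = (-1.04)^2 - 4*(-1.45)*1 = 1.0816 - (-5.8) = 6.8816.
  D >= 0, so the roots are real: z = (-b +/- sqrt(D)) / (2a) = (1.04 +/- 2.62328) / (-2.9).
    z_1 = (1.04 + 2.62328) / (-2.9) = -1.2632,   |z_1| = 1.2632.
    z_2 = (1.04 - 2.62328) / (-2.9) = 0.546,   |z_2| = 0.546.
Moduli of all roots: 2.0000, 1.2632, 0.5460.
All moduli strictly greater than 1? No.
Verdict: Not stationary.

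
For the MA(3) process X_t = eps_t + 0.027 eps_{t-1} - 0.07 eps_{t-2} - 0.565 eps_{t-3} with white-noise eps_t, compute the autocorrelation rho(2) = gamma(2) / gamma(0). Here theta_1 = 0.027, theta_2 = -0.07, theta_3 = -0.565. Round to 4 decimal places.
\rho(2) = -0.0644

For an MA(q) process with theta_0 = 1, the autocovariance is
  gamma(k) = sigma^2 * sum_{i=0..q-k} theta_i * theta_{i+k},
and rho(k) = gamma(k) / gamma(0). Sigma^2 cancels.
  numerator   = (1)*(-0.07) + (0.027)*(-0.565) = -0.085255.
  denominator = (1)^2 + (0.027)^2 + (-0.07)^2 + (-0.565)^2 = 1.324854.
  rho(2) = -0.085255 / 1.324854 = -0.0644.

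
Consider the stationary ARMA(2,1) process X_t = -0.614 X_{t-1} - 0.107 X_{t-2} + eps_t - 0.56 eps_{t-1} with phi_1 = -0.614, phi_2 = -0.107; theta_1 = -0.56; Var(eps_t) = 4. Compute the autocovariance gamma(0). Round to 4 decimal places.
\gamma(0) = 11.3075

Multiply the model equation by X_{t-k} and take expectations. With theta_0 = psi_0 = 1 and psi_j the MA(infinity) weights, this gives
  gamma(k) - sum_i phi_i gamma(k-i) = c_k,
  c_k = sigma^2 * sum_{j=k..q} theta_j psi_{j-k}   (c_k = 0 for k > q),
using gamma(-m) = gamma(m).
psi-weights needed (psi_j = theta_j + sum_i phi_i psi_{j-i}):
  psi_1 = theta_1 + phi_1 = -0.56 + (-0.614) = -1.174
Right-hand sides:
  c_0 = sigma^2 (1 + theta_1 psi_1) = 4 * (1 + (-0.56)(-1.174)) = 4 * 1.65744 = 6.62976
  c_1 = sigma^2 theta_1 = 4 * (-0.56) = -2.24
  c_2 = 0
Equations for k = 0, 1, 2 (AR order 2, c_2 = 0):
  (E0) gamma(0) = phi_1 gamma(1) + phi_2 gamma(2) + c_0
  (E1) gamma(1) = phi_1 gamma(0) + phi_2 gamma(1) + c_1
  (E2) gamma(2) = phi_1 gamma(1) + phi_2 gamma(0)
From (E1): gamma(1) = A gamma(0) + B with
  A = phi_1 / (1 - phi_2) = -0.614 / 1.107 = -0.554652,   B = c_1 / (1 - phi_2) = -2.24 / 1.107 = -2.023487.
Insert (E2) into (E0): gamma(0) (1 - phi_2^2) = phi_1 (1 + phi_2) gamma(1) + c_0.
  phi_1 (1 + phi_2) = (-0.614)(0.893) = -0.548302,   1 - phi_2^2 = 0.988551.
Replace gamma(1) by A gamma(0) + B and collect gamma(0):
  gamma(0) [0.988551 - (-0.548302)(-0.554652)] = (-0.548302)(-2.023487) + 6.62976
  gamma(0) * 0.684434 = 7.739242
  gamma(0) = 7.739242 / 0.684434 = 11.307505.
Therefore gamma(0) = 11.3075 (to 4 decimal places).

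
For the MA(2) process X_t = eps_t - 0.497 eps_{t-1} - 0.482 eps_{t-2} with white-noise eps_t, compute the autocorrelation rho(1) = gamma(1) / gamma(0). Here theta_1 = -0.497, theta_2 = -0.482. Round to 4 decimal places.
\rho(1) = -0.1740

For an MA(q) process with theta_0 = 1, the autocovariance is
  gamma(k) = sigma^2 * sum_{i=0..q-k} theta_i * theta_{i+k},
and rho(k) = gamma(k) / gamma(0). Sigma^2 cancels.
  numerator   = (1)*(-0.497) + (-0.497)*(-0.482) = -0.257446.
  denominator = (1)^2 + (-0.497)^2 + (-0.482)^2 = 1.479333.
  rho(1) = -0.257446 / 1.479333 = -0.1740.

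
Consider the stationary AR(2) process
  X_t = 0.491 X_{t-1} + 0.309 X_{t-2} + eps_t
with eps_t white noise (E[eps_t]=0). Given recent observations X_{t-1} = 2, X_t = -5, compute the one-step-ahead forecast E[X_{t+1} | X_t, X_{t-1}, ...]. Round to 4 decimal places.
E[X_{t+1} \mid \mathcal F_t] = -1.8370

For an AR(p) model X_t = c + sum_i phi_i X_{t-i} + eps_t, the
one-step-ahead conditional mean is
  E[X_{t+1} | X_t, ...] = c + sum_i phi_i X_{t+1-i}.
Substitute known values:
  E[X_{t+1} | ...] = (0.491) * (-5) + (0.309) * (2)
                   = -1.8370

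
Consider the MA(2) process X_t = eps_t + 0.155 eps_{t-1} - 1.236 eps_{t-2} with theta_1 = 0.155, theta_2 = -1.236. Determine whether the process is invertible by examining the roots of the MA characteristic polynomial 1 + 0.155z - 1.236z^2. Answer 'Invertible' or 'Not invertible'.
\text{Not invertible}

The MA(q) characteristic polynomial is P(z) = 1 + 0.155z - 1.236z^2.
Invertibility requires all roots to lie outside the unit circle, i.e. |z| > 1 for every root.
Set 1 + (0.155) z + (-1.236) z^2 = 0, i.e. a z^2 + b z + c = 0 with a = -1.236, b = 0.155, c = 1.
Discriminant D = b^2 - 4ac = (0.155)^2 - 4*(-1.236)*1 = 0.024025 - (-4.944) = 4.968025.
D >= 0, so the roots are real: z = (-b +/- sqrt(D)) / (2a) = (-0.155 +/- 2.228907) / (-2.472).
  z_1 = (-0.155 + 2.228907) / (-2.472) = -0.839,   |z_1| = 0.839.
  z_2 = (-0.155 - 2.228907) / (-2.472) = 0.9644,   |z_2| = 0.9644.
Moduli of all roots: 0.8390, 0.9644.
All moduli strictly greater than 1? No.
Verdict: Not invertible.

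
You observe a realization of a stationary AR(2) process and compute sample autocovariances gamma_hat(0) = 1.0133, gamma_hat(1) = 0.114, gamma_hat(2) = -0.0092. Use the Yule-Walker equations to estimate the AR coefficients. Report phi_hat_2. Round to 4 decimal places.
\hat\phi_{2} = -0.0220

The Yule-Walker equations for an AR(p) process read, in matrix form,
  Gamma_p phi = r_p,   with   (Gamma_p)_{ij} = gamma(|i - j|),
                       (r_p)_i = gamma(i),   i,j = 1..p.
Substitute the sample gammas (Toeplitz matrix and right-hand side of size 2):
  Gamma_p = [[1.0133, 0.114], [0.114, 1.0133]]
  r_p     = [0.114, -0.0092]
Written out:
  1.0133 phi_1 + 0.114 phi_2 = 0.114
  0.114 phi_1 + 1.0133 phi_2 = -0.0092
Solve by Cramer's rule:
  det = gamma(0)^2 - gamma(1)^2 = (1.0133)^2 - (0.114)^2 = 1.02677689 - 0.012996 = 1.01378089
  phi_hat_1 = [gamma(1) gamma(0) - gamma(1) gamma(2)] / det = [(0.114)(1.0133) - (0.114)(-0.0092)] / 1.01378089 = 0.116565 / 1.01378089 = 0.115
  phi_hat_2 = [gamma(0) gamma(2) - gamma(1)^2] / det = [(1.0133)(-0.0092) - (0.114)^2] / 1.01378089 = -0.02231836 / 1.01378089 = -0.022
So phi_hat = [0.1150, -0.0220].
Therefore phi_hat_2 = -0.0220.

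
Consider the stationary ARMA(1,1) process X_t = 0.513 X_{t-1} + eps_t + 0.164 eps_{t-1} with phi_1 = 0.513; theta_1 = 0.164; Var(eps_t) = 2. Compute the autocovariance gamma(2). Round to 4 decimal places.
\gamma(2) = 1.0220

Multiply the model equation by X_{t-k} and take expectations. With theta_0 = psi_0 = 1 and psi_j the MA(infinity) weights, this gives
  gamma(k) - sum_i phi_i gamma(k-i) = c_k,
  c_k = sigma^2 * sum_{j=k..q} theta_j psi_{j-k}   (c_k = 0 for k > q),
using gamma(-m) = gamma(m).
psi-weights needed (psi_j = theta_j + sum_i phi_i psi_{j-i}):
  psi_1 = theta_1 + phi_1 = 0.164 + (0.513) = 0.677
Right-hand sides:
  c_0 = sigma^2 (1 + theta_1 psi_1) = 2 * (1 + (0.164)(0.677)) = 2 * 1.111028 = 2.222056
  c_1 = sigma^2 theta_1 = 2 * (0.164) = 0.328
  c_2 = 0
Equations for k = 0 and k = 1 (AR order 1):
  gamma(0) = phi_1 gamma(1) + c_0
  gamma(1) = phi_1 gamma(0) + c_1
Substituting the second into the first: gamma(0) (1 - phi_1^2) = c_0 + phi_1 c_1, so
  gamma(0) = (c_0 + phi_1 c_1) / (1 - phi_1^2) = (2.222056 + (0.513)(0.328)) / (1 - (0.513)^2) = 2.39032 / 0.736831 = 3.244055.
  gamma(1) = phi_1 gamma(0) + c_1 = (0.513)(3.244055) + (0.328) = 1.9922.
For k = 2 (> q): gamma(2) = phi_1 gamma(1) = (0.513)(1.9922) = 1.021999.
Therefore gamma(2) = 1.0220 (to 4 decimal places).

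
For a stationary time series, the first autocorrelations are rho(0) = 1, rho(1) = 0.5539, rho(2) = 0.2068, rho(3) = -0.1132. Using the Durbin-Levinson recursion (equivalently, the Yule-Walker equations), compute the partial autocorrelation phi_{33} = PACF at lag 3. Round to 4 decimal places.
\phi_{33} = -0.2421

The PACF at lag k is phi_{kk}, the last component of the solution
to the Yule-Walker system G_k phi = r_k where
  (G_k)_{ij} = rho(|i - j|), (r_k)_i = rho(i), i,j = 1..k.
Equivalently, Durbin-Levinson gives phi_{kk} iteratively:
  phi_{11} = rho(1)
  phi_{kk} = [rho(k) - sum_{j=1..k-1} phi_{k-1,j} rho(k-j)]
            / [1 - sum_{j=1..k-1} phi_{k-1,j} rho(j)],
  phi_{k,j} = phi_{k-1,j} - phi_{kk} phi_{k-1,k-j},  j = 1..k-1.
Step k = 1:
  phi_11 = rho(1) = 0.5539.
Step k = 2:
  phi_22 = [rho(2) - phi_11 rho(1)] / [1 - phi_11 rho(1)] = [0.2068 - (0.5539)(0.5539)] / [1 - (0.5539)(0.5539)]
         = -0.10000521 / 0.69319479 = -0.144267.
  Update: phi_21 = phi_11 - phi_22 phi_11 = 0.5539 - (-0.144267)(0.5539) = 0.63381.
Step k = 3:
  phi_33 = [rho(3) - phi_21 rho(2) - phi_22 rho(1)] / [1 - phi_21 rho(1) - phi_22 rho(2)]
    numerator   = -0.1132 - (0.63381)(0.2068) - (-0.144267)(0.5539) = -0.16436226
    denominator = 1 - (0.63381)(0.5539) - (-0.144267)(0.2068) = 0.67876733
  phi_33 = -0.16436226 / 0.67876733 = -0.2421.
Therefore phi_{33} = -0.2421.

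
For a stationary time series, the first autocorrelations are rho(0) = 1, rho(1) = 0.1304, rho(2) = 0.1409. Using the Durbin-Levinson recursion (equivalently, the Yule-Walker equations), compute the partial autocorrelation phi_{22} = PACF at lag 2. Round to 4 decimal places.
\phi_{22} = 0.1260

The PACF at lag k is phi_{kk}, the last component of the solution
to the Yule-Walker system G_k phi = r_k where
  (G_k)_{ij} = rho(|i - j|), (r_k)_i = rho(i), i,j = 1..k.
Equivalently, Durbin-Levinson gives phi_{kk} iteratively:
  phi_{11} = rho(1)
  phi_{kk} = [rho(k) - sum_{j=1..k-1} phi_{k-1,j} rho(k-j)]
            / [1 - sum_{j=1..k-1} phi_{k-1,j} rho(j)],
  phi_{k,j} = phi_{k-1,j} - phi_{kk} phi_{k-1,k-j},  j = 1..k-1.
Step k = 1:
  phi_11 = rho(1) = 0.1304.
Step k = 2:
  phi_22 = [rho(2) - phi_11 rho(1)] / [1 - phi_11 rho(1)] = [0.1409 - (0.1304)(0.1304)] / [1 - (0.1304)(0.1304)]
         = 0.12389584 / 0.98299584 = 0.126.
Therefore phi_{22} = 0.1260.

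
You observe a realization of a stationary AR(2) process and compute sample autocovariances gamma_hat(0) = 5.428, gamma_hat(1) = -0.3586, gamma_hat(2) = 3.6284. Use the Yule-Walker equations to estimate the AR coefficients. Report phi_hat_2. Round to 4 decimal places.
\hat\phi_{2} = 0.6670

The Yule-Walker equations for an AR(p) process read, in matrix form,
  Gamma_p phi = r_p,   with   (Gamma_p)_{ij} = gamma(|i - j|),
                       (r_p)_i = gamma(i),   i,j = 1..p.
Substitute the sample gammas (Toeplitz matrix and right-hand side of size 2):
  Gamma_p = [[5.428, -0.3586], [-0.3586, 5.428]]
  r_p     = [-0.3586, 3.6284]
Written out:
  5.428 phi_1 - 0.3586 phi_2 = -0.3586
  -0.3586 phi_1 + 5.428 phi_2 = 3.6284
Solve by Cramer's rule:
  det = gamma(0)^2 - gamma(1)^2 = (5.428)^2 - (-0.3586)^2 = 29.463184 - 0.12859396 = 29.33459004
  phi_hat_1 = [gamma(1) gamma(0) - gamma(1) gamma(2)] / det = [(-0.3586)(5.428) - (-0.3586)(3.6284)] / 29.33459004 = -0.64533656 / 29.33459004 = -0.022
  phi_hat_2 = [gamma(0) gamma(2) - gamma(1)^2] / det = [(5.428)(3.6284) - (-0.3586)^2] / 29.33459004 = 19.56636124 / 29.33459004 = 0.667
So phi_hat = [-0.0220, 0.6670].
Therefore phi_hat_2 = 0.6670.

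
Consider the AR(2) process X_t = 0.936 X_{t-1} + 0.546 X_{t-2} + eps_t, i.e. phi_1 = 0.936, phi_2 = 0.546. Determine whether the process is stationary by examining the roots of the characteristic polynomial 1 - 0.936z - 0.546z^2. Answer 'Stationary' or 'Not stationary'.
\text{Not stationary}

The AR(p) characteristic polynomial is P(z) = 1 - 0.936z - 0.546z^2.
Stationarity requires all roots to lie outside the unit circle, i.e. |z| > 1 for every root.
Set 1 + (-0.936) z + (-0.546) z^2 = 0, i.e. a z^2 + b z + c = 0 with a = -0.546, b = -0.936, c = 1.
Discriminant D = b^2 - 4ac = (-0.936)^2 - 4*(-0.546)*1 = 0.876096 - (-2.184) = 3.060096.
D >= 0, so the roots are real: z = (-b +/- sqrt(D)) / (2a) = (0.936 +/- 1.749313) / (-1.092).
  z_1 = (0.936 + 1.749313) / (-1.092) = -2.4591,   |z_1| = 2.4591.
  z_2 = (0.936 - 1.749313) / (-1.092) = 0.7448,   |z_2| = 0.7448.
Moduli of all roots: 2.4591, 0.7448.
All moduli strictly greater than 1? No.
Verdict: Not stationary.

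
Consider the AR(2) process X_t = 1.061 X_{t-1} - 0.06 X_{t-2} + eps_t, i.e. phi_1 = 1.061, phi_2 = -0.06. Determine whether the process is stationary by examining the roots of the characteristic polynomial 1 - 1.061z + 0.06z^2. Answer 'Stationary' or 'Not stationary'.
\text{Not stationary}

The AR(p) characteristic polynomial is P(z) = 1 - 1.061z + 0.06z^2.
Stationarity requires all roots to lie outside the unit circle, i.e. |z| > 1 for every root.
Set 1 + (-1.061) z + (0.06) z^2 = 0, i.e. a z^2 + b z + c = 0 with a = 0.06, b = -1.061, c = 1.
Discriminant D = b^2 - 4ac = (-1.061)^2 - 4*(0.06)*1 = 1.125721 - (0.24) = 0.885721.
D >= 0, so the roots are real: z = (-b +/- sqrt(D)) / (2a) = (1.061 +/- 0.941128) / (0.12).
  z_1 = (1.061 + 0.941128) / (0.12) = 16.6844,   |z_1| = 16.6844.
  z_2 = (1.061 - 0.941128) / (0.12) = 0.9989,   |z_2| = 0.9989.
Moduli of all roots: 16.6844, 0.9989.
All moduli strictly greater than 1? No.
Verdict: Not stationary.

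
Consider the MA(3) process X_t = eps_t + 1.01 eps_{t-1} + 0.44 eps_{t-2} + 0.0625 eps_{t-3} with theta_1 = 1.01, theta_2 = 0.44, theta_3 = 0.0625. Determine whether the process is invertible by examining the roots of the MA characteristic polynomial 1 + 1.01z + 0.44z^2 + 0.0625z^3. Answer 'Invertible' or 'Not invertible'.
\text{Invertible}

The MA(q) characteristic polynomial is P(z) = 1 + 1.01z + 0.44z^2 + 0.0625z^3.
Invertibility requires all roots to lie outside the unit circle, i.e. |z| > 1 for every root.
Degree 3: look for a simple real root z0 first, then factor out (1 - z/z0) and solve the remaining quadratic.
Testing z0 = -4: P(-4) = 1 + (1.01)(-4) + (0.44)(-4)^2 + (0.0625)(-4)^3
  = 1 + (-4.04) + (7.04) + (-4) = 0.  So z_0 = -4 is a root, |z_0| = 4.
Divide out the factor (1 + 0.25 z) = (1 - z/z0) (since 1/z0 = -0.25):
  P(z) = (1 + 0.25 z)(1 + (0.76) z + (0.25) z^2)
  [check: z-coef 0.76 - (-0.25) = 1.01; z^2-coef 0.25 - (-0.25)(0.76) = 0.44; z^3-coef -(-0.25)(0.25) = 0.0625.]
Remaining roots from the quadratic factor 1 + (0.76) z + (0.25) z^2:
  Set 1 + (0.76) z + (0.25) z^2 = 0, i.e. a z^2 + b z + c = 0 with a = 0.25, b = 0.76, c = 1.
  Discriminant D = b^2 - 4ac = (0.76)^2 - 4*(0.25)*1 = 0.5776 - (1) = -0.4224.
  D < 0, so the roots are the complex-conjugate pair z = (-b +/- i sqrt(-D)) / (2a) = -1.52 +/- 1.2998i.
  For a conjugate pair |z|^2 = z * conj(z) = (product of roots) = c/a = 1/(0.25) = 4, so |z| = sqrt(4) = 2 for both roots.
Moduli of all roots: 4.0000, 2.0000, 2.0000.
All moduli strictly greater than 1? Yes.
Verdict: Invertible.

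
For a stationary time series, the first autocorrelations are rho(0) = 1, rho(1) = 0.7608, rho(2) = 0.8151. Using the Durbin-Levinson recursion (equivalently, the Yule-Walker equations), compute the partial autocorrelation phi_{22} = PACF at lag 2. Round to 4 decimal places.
\phi_{22} = 0.5610

The PACF at lag k is phi_{kk}, the last component of the solution
to the Yule-Walker system G_k phi = r_k where
  (G_k)_{ij} = rho(|i - j|), (r_k)_i = rho(i), i,j = 1..k.
Equivalently, Durbin-Levinson gives phi_{kk} iteratively:
  phi_{11} = rho(1)
  phi_{kk} = [rho(k) - sum_{j=1..k-1} phi_{k-1,j} rho(k-j)]
            / [1 - sum_{j=1..k-1} phi_{k-1,j} rho(j)],
  phi_{k,j} = phi_{k-1,j} - phi_{kk} phi_{k-1,k-j},  j = 1..k-1.
Step k = 1:
  phi_11 = rho(1) = 0.7608.
Step k = 2:
  phi_22 = [rho(2) - phi_11 rho(1)] / [1 - phi_11 rho(1)] = [0.8151 - (0.7608)(0.7608)] / [1 - (0.7608)(0.7608)]
         = 0.23628336 / 0.42118336 = 0.561.
Therefore phi_{22} = 0.5610.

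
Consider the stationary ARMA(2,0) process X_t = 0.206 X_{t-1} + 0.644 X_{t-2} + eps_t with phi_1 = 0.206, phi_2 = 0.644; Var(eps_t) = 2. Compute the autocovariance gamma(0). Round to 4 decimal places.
\gamma(0) = 5.1375

Multiply the model equation by X_{t-k} and take expectations. With theta_0 = psi_0 = 1 and psi_j the MA(infinity) weights, this gives
  gamma(k) - sum_i phi_i gamma(k-i) = c_k,
  c_k = sigma^2 * sum_{j=k..q} theta_j psi_{j-k}   (c_k = 0 for k > q),
using gamma(-m) = gamma(m).
Pure AR (q = 0): c_0 = sigma^2 = 2, c_k = 0 for k >= 1.
Equations for k = 0, 1, 2 (AR order 2, c_2 = 0):
  (E0) gamma(0) = phi_1 gamma(1) + phi_2 gamma(2) + c_0
  (E1) gamma(1) = phi_1 gamma(0) + phi_2 gamma(1) + c_1
  (E2) gamma(2) = phi_1 gamma(1) + phi_2 gamma(0)
From (E1): gamma(1) = A gamma(0) + B with
  A = phi_1 / (1 - phi_2) = 0.206 / 0.356 = 0.578652,   B = c_1 / (1 - phi_2) = 0 / 0.356 = 0.
Insert (E2) into (E0): gamma(0) (1 - phi_2^2) = phi_1 (1 + phi_2) gamma(1) + c_0.
  phi_1 (1 + phi_2) = (0.206)(1.644) = 0.338664,   1 - phi_2^2 = 0.585264.
Replace gamma(1) by A gamma(0) + B and collect gamma(0):
  gamma(0) [0.585264 - (0.338664)(0.578652)] = c_0 = 2
  gamma(0) * 0.389296 = 2
  gamma(0) = 2 / 0.389296 = 5.137485.
Therefore gamma(0) = 5.1375 (to 4 decimal places).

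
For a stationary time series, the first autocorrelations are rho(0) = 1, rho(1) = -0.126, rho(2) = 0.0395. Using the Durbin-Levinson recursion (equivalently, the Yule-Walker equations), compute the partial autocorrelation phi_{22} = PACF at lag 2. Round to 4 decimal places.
\phi_{22} = 0.0240

The PACF at lag k is phi_{kk}, the last component of the solution
to the Yule-Walker system G_k phi = r_k where
  (G_k)_{ij} = rho(|i - j|), (r_k)_i = rho(i), i,j = 1..k.
Equivalently, Durbin-Levinson gives phi_{kk} iteratively:
  phi_{11} = rho(1)
  phi_{kk} = [rho(k) - sum_{j=1..k-1} phi_{k-1,j} rho(k-j)]
            / [1 - sum_{j=1..k-1} phi_{k-1,j} rho(j)],
  phi_{k,j} = phi_{k-1,j} - phi_{kk} phi_{k-1,k-j},  j = 1..k-1.
Step k = 1:
  phi_11 = rho(1) = -0.126.
Step k = 2:
  phi_22 = [rho(2) - phi_11 rho(1)] / [1 - phi_11 rho(1)] = [0.0395 - (-0.126)(-0.126)] / [1 - (-0.126)(-0.126)]
         = 0.023624 / 0.984124 = 0.024.
Therefore phi_{22} = 0.0240.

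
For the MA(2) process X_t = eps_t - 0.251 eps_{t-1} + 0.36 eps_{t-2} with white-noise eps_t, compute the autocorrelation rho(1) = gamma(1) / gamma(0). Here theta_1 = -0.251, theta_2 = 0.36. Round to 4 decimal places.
\rho(1) = -0.2862

For an MA(q) process with theta_0 = 1, the autocovariance is
  gamma(k) = sigma^2 * sum_{i=0..q-k} theta_i * theta_{i+k},
and rho(k) = gamma(k) / gamma(0). Sigma^2 cancels.
  numerator   = (1)*(-0.251) + (-0.251)*(0.36) = -0.34136.
  denominator = (1)^2 + (-0.251)^2 + (0.36)^2 = 1.192601.
  rho(1) = -0.34136 / 1.192601 = -0.2862.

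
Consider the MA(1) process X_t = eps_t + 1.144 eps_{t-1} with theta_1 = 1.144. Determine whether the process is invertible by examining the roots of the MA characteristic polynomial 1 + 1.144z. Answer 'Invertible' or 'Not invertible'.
\text{Not invertible}

The MA(q) characteristic polynomial is P(z) = 1 + 1.144z.
Invertibility requires all roots to lie outside the unit circle, i.e. |z| > 1 for every root.
This is linear in z: 1 + (1.144) z = 0  =>  z = -1/(1.144) = -0.874126,  |z| = 0.874126.
Moduli of all roots: 0.8741.
All moduli strictly greater than 1? No.
Verdict: Not invertible.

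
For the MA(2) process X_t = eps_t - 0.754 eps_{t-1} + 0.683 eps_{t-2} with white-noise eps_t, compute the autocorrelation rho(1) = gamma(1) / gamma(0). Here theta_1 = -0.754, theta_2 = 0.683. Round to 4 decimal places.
\rho(1) = -0.6236

For an MA(q) process with theta_0 = 1, the autocovariance is
  gamma(k) = sigma^2 * sum_{i=0..q-k} theta_i * theta_{i+k},
and rho(k) = gamma(k) / gamma(0). Sigma^2 cancels.
  numerator   = (1)*(-0.754) + (-0.754)*(0.683) = -1.268982.
  denominator = (1)^2 + (-0.754)^2 + (0.683)^2 = 2.035005.
  rho(1) = -1.268982 / 2.035005 = -0.6236.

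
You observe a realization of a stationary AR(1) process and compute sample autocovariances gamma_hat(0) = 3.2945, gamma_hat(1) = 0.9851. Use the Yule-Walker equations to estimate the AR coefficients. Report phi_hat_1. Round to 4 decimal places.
\hat\phi_{1} = 0.2990

The Yule-Walker equations for an AR(p) process read, in matrix form,
  Gamma_p phi = r_p,   with   (Gamma_p)_{ij} = gamma(|i - j|),
                       (r_p)_i = gamma(i),   i,j = 1..p.
Substitute the sample gammas (Toeplitz matrix and right-hand side of size 1):
  Gamma_p = [[3.2945]]
  r_p     = [0.9851]
With p = 1 this is the single equation gamma(0) phi_1 = gamma(1):
  phi_hat_1 = gamma(1) / gamma(0) = 0.9851 / 3.2945 = 0.2990.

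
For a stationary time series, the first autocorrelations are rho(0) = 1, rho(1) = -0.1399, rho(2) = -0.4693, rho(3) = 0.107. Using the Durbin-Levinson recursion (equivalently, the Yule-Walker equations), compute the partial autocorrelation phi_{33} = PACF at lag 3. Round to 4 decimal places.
\phi_{33} = -0.0830

The PACF at lag k is phi_{kk}, the last component of the solution
to the Yule-Walker system G_k phi = r_k where
  (G_k)_{ij} = rho(|i - j|), (r_k)_i = rho(i), i,j = 1..k.
Equivalently, Durbin-Levinson gives phi_{kk} iteratively:
  phi_{11} = rho(1)
  phi_{kk} = [rho(k) - sum_{j=1..k-1} phi_{k-1,j} rho(k-j)]
            / [1 - sum_{j=1..k-1} phi_{k-1,j} rho(j)],
  phi_{k,j} = phi_{k-1,j} - phi_{kk} phi_{k-1,k-j},  j = 1..k-1.
Step k = 1:
  phi_11 = rho(1) = -0.1399.
Step k = 2:
  phi_22 = [rho(2) - phi_11 rho(1)] / [1 - phi_11 rho(1)] = [-0.4693 - (-0.1399)(-0.1399)] / [1 - (-0.1399)(-0.1399)]
         = -0.48887201 / 0.98042799 = -0.498631.
  Update: phi_21 = phi_11 - phi_22 phi_11 = -0.1399 - (-0.498631)(-0.1399) = -0.209659.
Step k = 3:
  phi_33 = [rho(3) - phi_21 rho(2) - phi_22 rho(1)] / [1 - phi_21 rho(1) - phi_22 rho(2)]
    numerator   = 0.107 - (-0.209659)(-0.4693) - (-0.498631)(-0.1399) = -0.06115125
    denominator = 1 - (-0.209659)(-0.1399) - (-0.498631)(-0.4693) = 0.73666114
  phi_33 = -0.06115125 / 0.73666114 = -0.083.
Therefore phi_{33} = -0.0830.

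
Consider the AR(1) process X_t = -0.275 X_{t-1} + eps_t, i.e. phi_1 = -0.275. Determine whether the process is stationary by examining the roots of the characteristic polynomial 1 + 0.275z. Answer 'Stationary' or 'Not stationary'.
\text{Stationary}

The AR(p) characteristic polynomial is P(z) = 1 + 0.275z.
Stationarity requires all roots to lie outside the unit circle, i.e. |z| > 1 for every root.
This is linear in z: 1 + (0.275) z = 0  =>  z = -1/(0.275) = -3.636364,  |z| = 3.636364.
Moduli of all roots: 3.6364.
All moduli strictly greater than 1? Yes.
Verdict: Stationary.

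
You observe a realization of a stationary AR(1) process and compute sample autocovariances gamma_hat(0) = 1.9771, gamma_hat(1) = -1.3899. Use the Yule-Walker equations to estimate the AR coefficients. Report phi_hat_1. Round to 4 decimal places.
\hat\phi_{1} = -0.7030

The Yule-Walker equations for an AR(p) process read, in matrix form,
  Gamma_p phi = r_p,   with   (Gamma_p)_{ij} = gamma(|i - j|),
                       (r_p)_i = gamma(i),   i,j = 1..p.
Substitute the sample gammas (Toeplitz matrix and right-hand side of size 1):
  Gamma_p = [[1.9771]]
  r_p     = [-1.3899]
With p = 1 this is the single equation gamma(0) phi_1 = gamma(1):
  phi_hat_1 = gamma(1) / gamma(0) = -1.3899 / 1.9771 = -0.7030.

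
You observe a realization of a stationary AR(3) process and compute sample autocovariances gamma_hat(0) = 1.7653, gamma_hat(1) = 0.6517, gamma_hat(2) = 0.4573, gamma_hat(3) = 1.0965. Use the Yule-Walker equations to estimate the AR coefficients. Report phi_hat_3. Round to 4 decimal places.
\hat\phi_{3} = 0.5750

The Yule-Walker equations for an AR(p) process read, in matrix form,
  Gamma_p phi = r_p,   with   (Gamma_p)_{ij} = gamma(|i - j|),
                       (r_p)_i = gamma(i),   i,j = 1..p.
Substitute the sample gammas (Toeplitz matrix and right-hand side of size 3):
  Gamma_p = [[1.7653, 0.6517, 0.4573], [0.6517, 1.7653, 0.6517], [0.4573, 0.6517, 1.7653]]
  r_p     = [0.6517, 0.4573, 1.0965]
Written out (R1..R3):
  (R1) 1.7653 phi_1 + 0.6517 phi_2 + 0.4573 phi_3 = 0.6517
  (R2) 0.6517 phi_1 + 1.7653 phi_2 + 0.6517 phi_3 = 0.4573
  (R3) 0.4573 phi_1 + 0.6517 phi_2 + 1.7653 phi_3 = 1.0965
Gaussian elimination:
  R2 <- R2 - (0.6517/1.7653) R1 = R2 - (0.369172) R1:  1.52471 phi_2 + 0.482877 phi_3 = 0.21671
  R3 <- R3 - (0.4573/1.7653) R1 = R3 - (0.259049) R1:  0.482877 phi_2 + 1.646837 phi_3 = 0.927677
  R3 <- R3 - (0.482877/1.52471) R2 = R3 - (0.316701) R2:  1.493909 phi_3 = 0.859045
Back-substitution:
  phi_hat_3 = 0.859045 / 1.493909 = 0.575032
  phi_hat_2 = (0.21671 - (0.482877)(0.575032)) / 1.52471 = -0.039981
  phi_hat_1 = (0.6517 - (0.6517)(-0.039981) - (0.4573)(0.575032)) / 1.7653 = 0.234971
So phi_hat = [0.2350, -0.0400, 0.5750].
Therefore phi_hat_3 = 0.5750.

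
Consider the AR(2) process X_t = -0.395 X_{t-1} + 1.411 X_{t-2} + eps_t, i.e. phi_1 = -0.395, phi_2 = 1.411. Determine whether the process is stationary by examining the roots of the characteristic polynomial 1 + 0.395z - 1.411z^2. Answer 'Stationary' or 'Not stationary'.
\text{Not stationary}

The AR(p) characteristic polynomial is P(z) = 1 + 0.395z - 1.411z^2.
Stationarity requires all roots to lie outside the unit circle, i.e. |z| > 1 for every root.
Set 1 + (0.395) z + (-1.411) z^2 = 0, i.e. a z^2 + b z + c = 0 with a = -1.411, b = 0.395, c = 1.
Discriminant D = b^2 - 4ac = (0.395)^2 - 4*(-1.411)*1 = 0.156025 - (-5.644) = 5.800025.
D >= 0, so the roots are real: z = (-b +/- sqrt(D)) / (2a) = (-0.395 +/- 2.408324) / (-2.822).
  z_1 = (-0.395 + 2.408324) / (-2.822) = -0.7134,   |z_1| = 0.7134.
  z_2 = (-0.395 - 2.408324) / (-2.822) = 0.9934,   |z_2| = 0.9934.
Moduli of all roots: 0.7134, 0.9934.
All moduli strictly greater than 1? No.
Verdict: Not stationary.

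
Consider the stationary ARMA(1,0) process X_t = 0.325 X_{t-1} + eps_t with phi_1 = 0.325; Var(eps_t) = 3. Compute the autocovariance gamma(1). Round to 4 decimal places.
\gamma(1) = 1.0901

Multiply the model equation by X_{t-k} and take expectations. With theta_0 = psi_0 = 1 and psi_j the MA(infinity) weights, this gives
  gamma(k) - sum_i phi_i gamma(k-i) = c_k,
  c_k = sigma^2 * sum_{j=k..q} theta_j psi_{j-k}   (c_k = 0 for k > q),
using gamma(-m) = gamma(m).
Pure AR (q = 0): c_0 = sigma^2 = 3, c_k = 0 for k >= 1.
Equations for k = 0 and k = 1 (AR order 1):
  gamma(0) = phi_1 gamma(1) + c_0
  gamma(1) = phi_1 gamma(0) + c_1
Substituting the second into the first: gamma(0) (1 - phi_1^2) = c_0 + phi_1 c_1, so
  gamma(0) = c_0 / (1 - phi_1^2) = 3 / (1 - (0.325)^2) = 3 / 0.894375 = 3.354298.
  gamma(1) = phi_1 gamma(0) = (0.325)(3.354298) = 1.090147.
Therefore gamma(1) = 1.0901 (to 4 decimal places).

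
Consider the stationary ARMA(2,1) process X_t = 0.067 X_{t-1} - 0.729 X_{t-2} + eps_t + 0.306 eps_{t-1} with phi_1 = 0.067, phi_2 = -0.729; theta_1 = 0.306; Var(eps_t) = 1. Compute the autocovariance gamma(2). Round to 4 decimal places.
\gamma(2) = -1.7230

Multiply the model equation by X_{t-k} and take expectations. With theta_0 = psi_0 = 1 and psi_j the MA(infinity) weights, this gives
  gamma(k) - sum_i phi_i gamma(k-i) = c_k,
  c_k = sigma^2 * sum_{j=k..q} theta_j psi_{j-k}   (c_k = 0 for k > q),
using gamma(-m) = gamma(m).
psi-weights needed (psi_j = theta_j + sum_i phi_i psi_{j-i}):
  psi_1 = theta_1 + phi_1 = 0.306 + (0.067) = 0.373
Right-hand sides:
  c_0 = sigma^2 (1 + theta_1 psi_1) = 1 * (1 + (0.306)(0.373)) = 1 * 1.114138 = 1.114138
  c_1 = sigma^2 theta_1 = 1 * (0.306) = 0.306
  c_2 = 0
Equations for k = 0, 1, 2 (AR order 2, c_2 = 0):
  (E0) gamma(0) = phi_1 gamma(1) + phi_2 gamma(2) + c_0
  (E1) gamma(1) = phi_1 gamma(0) + phi_2 gamma(1) + c_1
  (E2) gamma(2) = phi_1 gamma(1) + phi_2 gamma(0)
From (E1): gamma(1) = A gamma(0) + B with
  A = phi_1 / (1 - phi_2) = 0.067 / 1.729 = 0.038751,   B = c_1 / (1 - phi_2) = 0.306 / 1.729 = 0.176981.
Insert (E2) into (E0): gamma(0) (1 - phi_2^2) = phi_1 (1 + phi_2) gamma(1) + c_0.
  phi_1 (1 + phi_2) = (0.067)(0.271) = 0.018157,   1 - phi_2^2 = 0.468559.
Replace gamma(1) by A gamma(0) + B and collect gamma(0):
  gamma(0) [0.468559 - (0.018157)(0.038751)] = (0.018157)(0.176981) + 1.114138
  gamma(0) * 0.467855 = 1.117351
  gamma(0) = 1.117351 / 0.467855 = 2.388241.
  gamma(1) = A gamma(0) + B = (0.038751)(2.388241) + (0.176981) = 0.269527.
  gamma(2) = phi_1 gamma(1) + phi_2 gamma(0) = (0.067)(0.269527) + (-0.729)(2.388241) = -1.722969.
Therefore gamma(2) = -1.7230 (to 4 decimal places).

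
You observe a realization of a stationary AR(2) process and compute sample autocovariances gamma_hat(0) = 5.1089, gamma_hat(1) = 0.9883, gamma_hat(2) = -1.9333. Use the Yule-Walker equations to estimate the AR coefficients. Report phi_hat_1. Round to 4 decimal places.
\hat\phi_{1} = 0.2770

The Yule-Walker equations for an AR(p) process read, in matrix form,
  Gamma_p phi = r_p,   with   (Gamma_p)_{ij} = gamma(|i - j|),
                       (r_p)_i = gamma(i),   i,j = 1..p.
Substitute the sample gammas (Toeplitz matrix and right-hand side of size 2):
  Gamma_p = [[5.1089, 0.9883], [0.9883, 5.1089]]
  r_p     = [0.9883, -1.9333]
Written out:
  5.1089 phi_1 + 0.9883 phi_2 = 0.9883
  0.9883 phi_1 + 5.1089 phi_2 = -1.9333
Solve by Cramer's rule:
  det = gamma(0)^2 - gamma(1)^2 = (5.1089)^2 - (0.9883)^2 = 26.10085921 - 0.97673689 = 25.12412232
  phi_hat_1 = [gamma(1) gamma(0) - gamma(1) gamma(2)] / det = [(0.9883)(5.1089) - (0.9883)(-1.9333)] / 25.12412232 = 6.95980626 / 25.12412232 = 0.277
  phi_hat_2 = [gamma(0) gamma(2) - gamma(1)^2] / det = [(5.1089)(-1.9333) - (0.9883)^2] / 25.12412232 = -10.85377326 / 25.12412232 = -0.432
So phi_hat = [0.2770, -0.4320].
Therefore phi_hat_1 = 0.2770.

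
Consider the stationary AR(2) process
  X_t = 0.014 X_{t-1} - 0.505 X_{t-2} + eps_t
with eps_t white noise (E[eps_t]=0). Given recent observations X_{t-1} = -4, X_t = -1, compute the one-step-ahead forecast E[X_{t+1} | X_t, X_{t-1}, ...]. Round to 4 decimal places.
E[X_{t+1} \mid \mathcal F_t] = 2.0060

For an AR(p) model X_t = c + sum_i phi_i X_{t-i} + eps_t, the
one-step-ahead conditional mean is
  E[X_{t+1} | X_t, ...] = c + sum_i phi_i X_{t+1-i}.
Substitute known values:
  E[X_{t+1} | ...] = (0.014) * (-1) + (-0.505) * (-4)
                   = 2.0060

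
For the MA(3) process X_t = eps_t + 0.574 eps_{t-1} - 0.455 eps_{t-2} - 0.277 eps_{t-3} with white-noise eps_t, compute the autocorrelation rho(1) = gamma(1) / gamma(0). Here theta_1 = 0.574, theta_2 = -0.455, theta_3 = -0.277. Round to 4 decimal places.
\rho(1) = 0.2720

For an MA(q) process with theta_0 = 1, the autocovariance is
  gamma(k) = sigma^2 * sum_{i=0..q-k} theta_i * theta_{i+k},
and rho(k) = gamma(k) / gamma(0). Sigma^2 cancels.
  numerator   = (1)*(0.574) + (0.574)*(-0.455) + (-0.455)*(-0.277) = 0.438865.
  denominator = (1)^2 + (0.574)^2 + (-0.455)^2 + (-0.277)^2 = 1.61323.
  rho(1) = 0.438865 / 1.61323 = 0.2720.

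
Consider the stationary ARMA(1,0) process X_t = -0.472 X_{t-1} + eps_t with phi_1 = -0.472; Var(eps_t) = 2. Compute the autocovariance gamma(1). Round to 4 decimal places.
\gamma(1) = -1.2146

Multiply the model equation by X_{t-k} and take expectations. With theta_0 = psi_0 = 1 and psi_j the MA(infinity) weights, this gives
  gamma(k) - sum_i phi_i gamma(k-i) = c_k,
  c_k = sigma^2 * sum_{j=k..q} theta_j psi_{j-k}   (c_k = 0 for k > q),
using gamma(-m) = gamma(m).
Pure AR (q = 0): c_0 = sigma^2 = 2, c_k = 0 for k >= 1.
Equations for k = 0 and k = 1 (AR order 1):
  gamma(0) = phi_1 gamma(1) + c_0
  gamma(1) = phi_1 gamma(0) + c_1
Substituting the second into the first: gamma(0) (1 - phi_1^2) = c_0 + phi_1 c_1, so
  gamma(0) = c_0 / (1 - phi_1^2) = 2 / (1 - (-0.472)^2) = 2 / 0.777216 = 2.573287.
  gamma(1) = phi_1 gamma(0) = (-0.472)(2.573287) = -1.214592.
Therefore gamma(1) = -1.2146 (to 4 decimal places).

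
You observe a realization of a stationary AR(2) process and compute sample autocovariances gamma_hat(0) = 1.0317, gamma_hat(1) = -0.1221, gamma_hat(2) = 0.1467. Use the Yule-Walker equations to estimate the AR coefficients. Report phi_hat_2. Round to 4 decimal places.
\hat\phi_{2} = 0.1300

The Yule-Walker equations for an AR(p) process read, in matrix form,
  Gamma_p phi = r_p,   with   (Gamma_p)_{ij} = gamma(|i - j|),
                       (r_p)_i = gamma(i),   i,j = 1..p.
Substitute the sample gammas (Toeplitz matrix and right-hand side of size 2):
  Gamma_p = [[1.0317, -0.1221], [-0.1221, 1.0317]]
  r_p     = [-0.1221, 0.1467]
Written out:
  1.0317 phi_1 - 0.1221 phi_2 = -0.1221
  -0.1221 phi_1 + 1.0317 phi_2 = 0.1467
Solve by Cramer's rule:
  det = gamma(0)^2 - gamma(1)^2 = (1.0317)^2 - (-0.1221)^2 = 1.06440489 - 0.01490841 = 1.04949648
  phi_hat_1 = [gamma(1) gamma(0) - gamma(1) gamma(2)] / det = [(-0.1221)(1.0317) - (-0.1221)(0.1467)] / 1.04949648 = -0.1080585 / 1.04949648 = -0.103
  phi_hat_2 = [gamma(0) gamma(2) - gamma(1)^2] / det = [(1.0317)(0.1467) - (-0.1221)^2] / 1.04949648 = 0.13644198 / 1.04949648 = 0.13
So phi_hat = [-0.1030, 0.1300].
Therefore phi_hat_2 = 0.1300.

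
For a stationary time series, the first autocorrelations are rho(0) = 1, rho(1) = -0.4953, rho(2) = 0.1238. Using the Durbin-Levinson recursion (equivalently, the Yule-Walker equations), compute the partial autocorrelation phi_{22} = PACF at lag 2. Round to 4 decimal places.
\phi_{22} = -0.1610

The PACF at lag k is phi_{kk}, the last component of the solution
to the Yule-Walker system G_k phi = r_k where
  (G_k)_{ij} = rho(|i - j|), (r_k)_i = rho(i), i,j = 1..k.
Equivalently, Durbin-Levinson gives phi_{kk} iteratively:
  phi_{11} = rho(1)
  phi_{kk} = [rho(k) - sum_{j=1..k-1} phi_{k-1,j} rho(k-j)]
            / [1 - sum_{j=1..k-1} phi_{k-1,j} rho(j)],
  phi_{k,j} = phi_{k-1,j} - phi_{kk} phi_{k-1,k-j},  j = 1..k-1.
Step k = 1:
  phi_11 = rho(1) = -0.4953.
Step k = 2:
  phi_22 = [rho(2) - phi_11 rho(1)] / [1 - phi_11 rho(1)] = [0.1238 - (-0.4953)(-0.4953)] / [1 - (-0.4953)(-0.4953)]
         = -0.12152209 / 0.75467791 = -0.161.
Therefore phi_{22} = -0.1610.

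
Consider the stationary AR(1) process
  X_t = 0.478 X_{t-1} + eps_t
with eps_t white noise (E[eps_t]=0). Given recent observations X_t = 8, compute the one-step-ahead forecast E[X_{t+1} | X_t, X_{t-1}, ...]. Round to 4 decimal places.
E[X_{t+1} \mid \mathcal F_t] = 3.8240

For an AR(p) model X_t = c + sum_i phi_i X_{t-i} + eps_t, the
one-step-ahead conditional mean is
  E[X_{t+1} | X_t, ...] = c + sum_i phi_i X_{t+1-i}.
Substitute known values:
  E[X_{t+1} | ...] = (0.478) * (8)
                   = 3.8240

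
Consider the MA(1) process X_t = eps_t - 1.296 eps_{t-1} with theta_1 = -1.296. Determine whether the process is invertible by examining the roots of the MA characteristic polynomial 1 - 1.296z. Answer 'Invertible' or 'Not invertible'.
\text{Not invertible}

The MA(q) characteristic polynomial is P(z) = 1 - 1.296z.
Invertibility requires all roots to lie outside the unit circle, i.e. |z| > 1 for every root.
This is linear in z: 1 + (-1.296) z = 0  =>  z = -1/(-1.296) = 0.771605,  |z| = 0.771605.
Moduli of all roots: 0.7716.
All moduli strictly greater than 1? No.
Verdict: Not invertible.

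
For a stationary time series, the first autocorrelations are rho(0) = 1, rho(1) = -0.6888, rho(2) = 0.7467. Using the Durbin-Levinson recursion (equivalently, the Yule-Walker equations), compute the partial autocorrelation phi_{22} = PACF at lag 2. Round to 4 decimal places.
\phi_{22} = 0.5180

The PACF at lag k is phi_{kk}, the last component of the solution
to the Yule-Walker system G_k phi = r_k where
  (G_k)_{ij} = rho(|i - j|), (r_k)_i = rho(i), i,j = 1..k.
Equivalently, Durbin-Levinson gives phi_{kk} iteratively:
  phi_{11} = rho(1)
  phi_{kk} = [rho(k) - sum_{j=1..k-1} phi_{k-1,j} rho(k-j)]
            / [1 - sum_{j=1..k-1} phi_{k-1,j} rho(j)],
  phi_{k,j} = phi_{k-1,j} - phi_{kk} phi_{k-1,k-j},  j = 1..k-1.
Step k = 1:
  phi_11 = rho(1) = -0.6888.
Step k = 2:
  phi_22 = [rho(2) - phi_11 rho(1)] / [1 - phi_11 rho(1)] = [0.7467 - (-0.6888)(-0.6888)] / [1 - (-0.6888)(-0.6888)]
         = 0.27225456 / 0.52555456 = 0.518.
Therefore phi_{22} = 0.5180.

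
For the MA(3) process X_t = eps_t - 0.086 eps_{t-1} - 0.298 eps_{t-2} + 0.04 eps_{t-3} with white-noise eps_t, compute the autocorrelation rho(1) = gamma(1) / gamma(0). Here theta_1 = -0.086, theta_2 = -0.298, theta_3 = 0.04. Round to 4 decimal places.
\rho(1) = -0.0659

For an MA(q) process with theta_0 = 1, the autocovariance is
  gamma(k) = sigma^2 * sum_{i=0..q-k} theta_i * theta_{i+k},
and rho(k) = gamma(k) / gamma(0). Sigma^2 cancels.
  numerator   = (1)*(-0.086) + (-0.086)*(-0.298) + (-0.298)*(0.04) = -0.072292.
  denominator = (1)^2 + (-0.086)^2 + (-0.298)^2 + (0.04)^2 = 1.0978.
  rho(1) = -0.072292 / 1.0978 = -0.0659.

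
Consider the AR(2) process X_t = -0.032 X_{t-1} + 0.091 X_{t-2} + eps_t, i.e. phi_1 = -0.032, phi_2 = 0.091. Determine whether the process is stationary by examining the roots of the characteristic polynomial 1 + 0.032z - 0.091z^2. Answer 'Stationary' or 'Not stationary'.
\text{Stationary}

The AR(p) characteristic polynomial is P(z) = 1 + 0.032z - 0.091z^2.
Stationarity requires all roots to lie outside the unit circle, i.e. |z| > 1 for every root.
Set 1 + (0.032) z + (-0.091) z^2 = 0, i.e. a z^2 + b z + c = 0 with a = -0.091, b = 0.032, c = 1.
Discriminant D = b^2 - 4ac = (0.032)^2 - 4*(-0.091)*1 = 0.001024 - (-0.364) = 0.365024.
D >= 0, so the roots are real: z = (-b +/- sqrt(D)) / (2a) = (-0.032 +/- 0.604172) / (-0.182).
  z_1 = (-0.032 + 0.604172) / (-0.182) = -3.1438,   |z_1| = 3.1438.
  z_2 = (-0.032 - 0.604172) / (-0.182) = 3.4955,   |z_2| = 3.4955.
Moduli of all roots: 3.1438, 3.4955.
All moduli strictly greater than 1? Yes.
Verdict: Stationary.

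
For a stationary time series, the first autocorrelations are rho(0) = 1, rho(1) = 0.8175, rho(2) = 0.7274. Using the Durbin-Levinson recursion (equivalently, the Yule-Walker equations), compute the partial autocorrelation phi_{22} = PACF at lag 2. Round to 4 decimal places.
\phi_{22} = 0.1782

The PACF at lag k is phi_{kk}, the last component of the solution
to the Yule-Walker system G_k phi = r_k where
  (G_k)_{ij} = rho(|i - j|), (r_k)_i = rho(i), i,j = 1..k.
Equivalently, Durbin-Levinson gives phi_{kk} iteratively:
  phi_{11} = rho(1)
  phi_{kk} = [rho(k) - sum_{j=1..k-1} phi_{k-1,j} rho(k-j)]
            / [1 - sum_{j=1..k-1} phi_{k-1,j} rho(j)],
  phi_{k,j} = phi_{k-1,j} - phi_{kk} phi_{k-1,k-j},  j = 1..k-1.
Step k = 1:
  phi_11 = rho(1) = 0.8175.
Step k = 2:
  phi_22 = [rho(2) - phi_11 rho(1)] / [1 - phi_11 rho(1)] = [0.7274 - (0.8175)(0.8175)] / [1 - (0.8175)(0.8175)]
         = 0.05909375 / 0.33169375 = 0.1782.
Therefore phi_{22} = 0.1782.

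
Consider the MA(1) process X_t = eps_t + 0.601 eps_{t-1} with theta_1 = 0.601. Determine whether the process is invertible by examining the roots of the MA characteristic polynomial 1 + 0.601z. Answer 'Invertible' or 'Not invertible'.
\text{Invertible}

The MA(q) characteristic polynomial is P(z) = 1 + 0.601z.
Invertibility requires all roots to lie outside the unit circle, i.e. |z| > 1 for every root.
This is linear in z: 1 + (0.601) z = 0  =>  z = -1/(0.601) = -1.663894,  |z| = 1.663894.
Moduli of all roots: 1.6639.
All moduli strictly greater than 1? Yes.
Verdict: Invertible.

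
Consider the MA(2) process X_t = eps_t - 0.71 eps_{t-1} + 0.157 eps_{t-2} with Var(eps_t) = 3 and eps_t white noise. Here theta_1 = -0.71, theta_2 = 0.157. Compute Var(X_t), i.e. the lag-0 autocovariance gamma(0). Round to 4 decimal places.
\gamma(0) = 4.5862

For an MA(q) process X_t = eps_t + sum_i theta_i eps_{t-i} with
Var(eps_t) = sigma^2, the variance is
  gamma(0) = sigma^2 * (1 + sum_i theta_i^2).
  sum_i theta_i^2 = (-0.71)^2 + (0.157)^2 = 0.5041 + 0.024649 = 0.528749.
  gamma(0) = 3 * (1 + 0.528749) = 3 * 1.528749 = 4.586247, which rounds to 4.5862.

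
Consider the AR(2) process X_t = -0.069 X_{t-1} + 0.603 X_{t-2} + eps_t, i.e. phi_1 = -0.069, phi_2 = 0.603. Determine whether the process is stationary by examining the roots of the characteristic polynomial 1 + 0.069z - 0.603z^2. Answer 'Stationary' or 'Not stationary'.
\text{Stationary}

The AR(p) characteristic polynomial is P(z) = 1 + 0.069z - 0.603z^2.
Stationarity requires all roots to lie outside the unit circle, i.e. |z| > 1 for every root.
Set 1 + (0.069) z + (-0.603) z^2 = 0, i.e. a z^2 + b z + c = 0 with a = -0.603, b = 0.069, c = 1.
Discriminant D = b^2 - 4ac = (0.069)^2 - 4*(-0.603)*1 = 0.004761 - (-2.412) = 2.416761.
D >= 0, so the roots are real: z = (-b +/- sqrt(D)) / (2a) = (-0.069 +/- 1.554594) / (-1.206).
  z_1 = (-0.069 + 1.554594) / (-1.206) = -1.2318,   |z_1| = 1.2318.
  z_2 = (-0.069 - 1.554594) / (-1.206) = 1.3463,   |z_2| = 1.3463.
Moduli of all roots: 1.2318, 1.3463.
All moduli strictly greater than 1? Yes.
Verdict: Stationary.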